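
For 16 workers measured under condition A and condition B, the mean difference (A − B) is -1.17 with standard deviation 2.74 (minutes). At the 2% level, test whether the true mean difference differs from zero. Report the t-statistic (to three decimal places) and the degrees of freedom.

t = -1.708, df = 15

H0: μ_d = 0; H1: μ_d ≠ 0 (paired t-test on the differences, two-sided).
t = d̄/(s_d/√n) = -1.17/(2.74/√16) = -1.708
df = n − 1 = 15
Two-sided p-value ≈ 0.1082
Since p ≈ 0.1082 > α = 0.02, fail to reject H0; the evidence is not statistically significant.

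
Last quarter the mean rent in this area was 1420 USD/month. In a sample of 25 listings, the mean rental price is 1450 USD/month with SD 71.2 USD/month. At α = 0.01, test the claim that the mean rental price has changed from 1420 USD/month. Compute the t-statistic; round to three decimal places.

2.107

H0: μ = 1420; H1: μ ≠ 1420 (one-sample t-test, two-sided).
t = (x̄ − μ₀)/(s/√n) = (1450 − 1420)/(71.2/√25) = 2.107
df = n − 1 = 24
Two-sided p-value ≈ 0.046
Since p ≈ 0.046 > α = 0.01, fail to reject H0; the data do not provide sufficient evidence against H0.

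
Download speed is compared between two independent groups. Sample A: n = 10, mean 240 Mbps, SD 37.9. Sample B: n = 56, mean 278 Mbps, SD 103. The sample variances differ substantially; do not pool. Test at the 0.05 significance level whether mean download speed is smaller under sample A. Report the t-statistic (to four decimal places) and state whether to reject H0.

t = -2.0821; reject H0

Let group 1 = sample A, group 2 = sample B. H0: μ_1 = μ_2; H1: μ_1 < μ_2 (Welch's two-sample t-test, left-tailed).
t = (x̄_1 − x̄_2)/√(s_1²/n_1 + s_2²/n_2) = (240 − 278)/√(37.9²/10 + 103²/56) = -2.0821
Welch–Satterthwaite df ≈ 37.67
p-value = P(T ≤ -2.0821) ≈ 0.0221
Since p ≈ 0.0221 < α = 0.05, reject H0; the evidence is statistically significant.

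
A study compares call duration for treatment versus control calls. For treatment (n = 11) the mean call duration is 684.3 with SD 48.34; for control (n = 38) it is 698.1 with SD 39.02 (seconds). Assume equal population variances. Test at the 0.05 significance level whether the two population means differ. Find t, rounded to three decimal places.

Let group 1 = treatment, group 2 = control. H0: μ_1 = μ_2; H1: μ_1 ≠ μ_2 (two-sample pooled-variance t-test, two-sided).
s_p² = [(11−1)·48.34² + (38−1)·39.02²]/(11+38−2) = 1695.79
t = (684.3 − 698.1)/√[1695.79·(1/11 + 1/38)] = -0.979
df = n₁ + n₂ − 2 = 47
Two-sided p-value ≈ 0.3327
Since p ≈ 0.3327 > α = 0.05, fail to reject H0; the data do not provide sufficient evidence against H0.

-0.979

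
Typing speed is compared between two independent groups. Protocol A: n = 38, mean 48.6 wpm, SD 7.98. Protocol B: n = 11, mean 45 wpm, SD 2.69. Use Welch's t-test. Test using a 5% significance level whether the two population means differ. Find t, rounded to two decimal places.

Let group 1 = protocol A, group 2 = protocol B. H0: μ_1 = μ_2; H1: μ_1 ≠ μ_2 (Welch's two-sample t-test, two-sided).
t = (x̄_1 − x̄_2)/√(s_1²/n_1 + s_2²/n_2) = (48.6 − 45)/√(7.98²/38 + 2.69²/11) = 2.36
Welch–Satterthwaite df ≈ 45.70
Two-sided p-value ≈ 0.0228
Since p ≈ 0.0228 < α = 0.05, reject H0; the evidence is statistically significant.

2.36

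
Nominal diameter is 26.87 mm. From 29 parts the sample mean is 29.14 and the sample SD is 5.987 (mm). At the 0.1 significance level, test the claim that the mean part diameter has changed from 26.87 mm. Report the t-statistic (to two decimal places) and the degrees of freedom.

H0: μ = 26.87; H1: μ ≠ 26.87 (one-sample t-test, two-sided).
t = (x̄ − μ₀)/(s/√n) = (29.14 − 26.87)/(5.987/√29) = 2.04
df = n − 1 = 28
Two-sided p-value ≈ 0.0507
Since p ≈ 0.0507 < α = 0.1, reject H0; the data support H1.

t = 2.04, df = 28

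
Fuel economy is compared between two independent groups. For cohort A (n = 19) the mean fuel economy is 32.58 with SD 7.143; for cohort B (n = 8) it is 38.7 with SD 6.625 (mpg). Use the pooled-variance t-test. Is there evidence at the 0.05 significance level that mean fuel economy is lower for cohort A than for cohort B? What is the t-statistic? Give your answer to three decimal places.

Let group 1 = cohort A, group 2 = cohort B. H0: μ_1 = μ_2; H1: μ_1 < μ_2 (two-sample pooled-variance t-test, left-tailed).
s_p² = [(19−1)·7.143² + (8−1)·6.625²]/(19+8−2) = 49.0255
t = (32.58 − 38.7)/√[49.0255·(1/19 + 1/8)] = -2.074
df = n₁ + n₂ − 2 = 25
p-value = P(T ≤ -2.074) ≈ 0.024
Since p ≈ 0.024 < α = 0.05, reject H0; the data support H1.

-2.074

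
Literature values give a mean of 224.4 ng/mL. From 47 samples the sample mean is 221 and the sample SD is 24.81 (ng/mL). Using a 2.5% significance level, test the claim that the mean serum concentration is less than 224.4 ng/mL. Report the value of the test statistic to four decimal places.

-0.9395

H0: μ = 224.4; H1: μ < 224.4 (one-sample t-test, left-tailed).
t = (x̄ − μ₀)/(s/√n) = (221 − 224.4)/(24.81/√47) = -0.9395
df = n − 1 = 46
p-value = P(T ≤ -0.9395) ≈ 0.176
Since p ≈ 0.176 > α = 0.025, fail to reject H0; the evidence is not statistically significant.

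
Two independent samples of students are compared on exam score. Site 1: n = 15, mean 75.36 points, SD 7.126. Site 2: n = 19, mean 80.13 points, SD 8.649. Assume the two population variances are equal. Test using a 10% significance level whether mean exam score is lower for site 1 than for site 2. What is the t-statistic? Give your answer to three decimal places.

Let group 1 = site 1, group 2 = site 2. H0: μ_1 = μ_2; H1: μ_1 < μ_2 (two-sample pooled-variance t-test, left-tailed).
s_p² = [(15−1)·7.126² + (19−1)·8.649²]/(15+19−2) = 64.2941
t = (75.36 − 80.13)/√[64.2941·(1/15 + 1/19)] = -1.722
df = n₁ + n₂ − 2 = 32
p-value = P(T ≤ -1.722) ≈ 0.0473
Since p ≈ 0.0473 < α = 0.1, reject H0; the evidence is statistically significant.

-1.722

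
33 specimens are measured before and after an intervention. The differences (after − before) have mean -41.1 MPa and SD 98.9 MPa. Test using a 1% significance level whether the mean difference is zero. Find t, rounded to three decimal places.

H0: μ_d = 0; H1: μ_d ≠ 0 (paired t-test on the differences, two-sided).
t = d̄/(s_d/√n) = -41.1/(98.9/√33) = -2.387
df = n − 1 = 32
Two-sided p-value ≈ 0.023
Since p ≈ 0.023 > α = 0.01, fail to reject H0; the evidence is not statistically significant.

-2.387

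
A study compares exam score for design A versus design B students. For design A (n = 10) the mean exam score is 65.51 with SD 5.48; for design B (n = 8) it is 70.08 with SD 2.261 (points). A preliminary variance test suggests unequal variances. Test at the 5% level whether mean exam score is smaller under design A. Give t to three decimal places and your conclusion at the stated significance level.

Let group 1 = design A, group 2 = design B. H0: μ_1 = μ_2; H1: μ_1 < μ_2 (Welch's two-sample t-test, left-tailed).
t = (x̄_1 − x̄_2)/√(s_1²/n_1 + s_2²/n_2) = (65.51 − 70.08)/√(5.48²/10 + 2.261²/8) = -2.395
Welch–Satterthwaite df ≈ 12.51
p-value = P(T ≤ -2.395) ≈ 0.0165
Since p ≈ 0.0165 < α = 0.05, reject H0; the data support H1.

t = -2.395; reject H0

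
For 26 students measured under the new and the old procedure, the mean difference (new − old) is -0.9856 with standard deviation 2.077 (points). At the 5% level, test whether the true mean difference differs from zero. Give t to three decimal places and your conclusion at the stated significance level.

H0: μ_d = 0; H1: μ_d ≠ 0 (paired t-test on the differences, two-sided).
t = d̄/(s_d/√n) = -0.9856/(2.077/√26) = -2.420
df = n − 1 = 25
Two-sided p-value ≈ 0.023
Since p ≈ 0.023 < α = 0.05, reject H0; the evidence is statistically significant.

t = -2.420; reject H0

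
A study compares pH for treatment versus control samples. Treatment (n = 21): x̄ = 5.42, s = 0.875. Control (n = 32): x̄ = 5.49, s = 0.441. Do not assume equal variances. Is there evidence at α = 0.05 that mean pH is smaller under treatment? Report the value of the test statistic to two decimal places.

Let group 1 = treatment, group 2 = control. H0: μ_1 = μ_2; H1: μ_1 < μ_2 (Welch's two-sample t-test, left-tailed).
t = (x̄_1 − x̄_2)/√(s_1²/n_1 + s_2²/n_2) = (5.42 − 5.49)/√(0.875²/21 + 0.441²/32) = -0.34
Welch–Satterthwaite df ≈ 26.74
p-value = P(T ≤ -0.34) ≈ 0.368
Since p ≈ 0.368 > α = 0.05, fail to reject H0; the data do not provide sufficient evidence against H0.

-0.34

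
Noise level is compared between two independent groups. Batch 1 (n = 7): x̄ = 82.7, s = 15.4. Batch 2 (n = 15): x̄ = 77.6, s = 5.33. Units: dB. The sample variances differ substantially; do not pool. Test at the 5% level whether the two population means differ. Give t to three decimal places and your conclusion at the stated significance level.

t = 0.853; fail to reject H0

Let group 1 = batch 1, group 2 = batch 2. H0: μ_1 = μ_2; H1: μ_1 ≠ μ_2 (Welch's two-sample t-test, two-sided).
t = (x̄_1 − x̄_2)/√(s_1²/n_1 + s_2²/n_2) = (82.7 − 77.6)/√(15.4²/7 + 5.33²/15) = 0.853
Welch–Satterthwaite df ≈ 6.68
Two-sided p-value ≈ 0.423
Since p ≈ 0.423 > α = 0.05, fail to reject H0; the evidence is not statistically significant.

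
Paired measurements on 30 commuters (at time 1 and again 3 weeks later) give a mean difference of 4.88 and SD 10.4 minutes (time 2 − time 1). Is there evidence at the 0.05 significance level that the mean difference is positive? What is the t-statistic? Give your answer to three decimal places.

2.570

H0: μ_d = 0; H1: μ_d > 0 (paired t-test on the differences, right-tailed).
t = d̄/(s_d/√n) = 4.88/(10.4/√30) = 2.570
df = n − 1 = 29
p-value = P(T ≥ 2.570) ≈ 0.0078
Since p ≈ 0.0078 < α = 0.05, reject H0; the evidence is statistically significant.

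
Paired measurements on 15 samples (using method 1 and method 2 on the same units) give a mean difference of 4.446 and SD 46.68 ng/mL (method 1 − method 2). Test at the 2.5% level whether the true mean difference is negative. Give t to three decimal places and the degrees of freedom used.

H0: μ_d = 0; H1: μ_d < 0 (paired t-test on the differences, left-tailed).
t = d̄/(s_d/√n) = 4.446/(46.68/√15) = 0.369
df = n − 1 = 14
p-value = P(T ≤ 0.369) ≈ 0.6411
Since p ≈ 0.6411 > α = 0.025, fail to reject H0; the evidence is not statistically significant.

t = 0.369, df = 14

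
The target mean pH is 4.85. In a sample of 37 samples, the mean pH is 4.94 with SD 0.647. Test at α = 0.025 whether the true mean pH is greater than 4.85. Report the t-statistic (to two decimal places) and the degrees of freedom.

H0: μ = 4.85; H1: μ > 4.85 (one-sample t-test, right-tailed).
t = (x̄ − μ₀)/(s/√n) = (4.94 − 4.85)/(0.647/√37) = 0.85
df = n − 1 = 36
p-value = P(T ≥ 0.85) ≈ 0.202
Since p ≈ 0.202 > α = 0.025, fail to reject H0; the evidence is not statistically significant.

t = 0.85, df = 36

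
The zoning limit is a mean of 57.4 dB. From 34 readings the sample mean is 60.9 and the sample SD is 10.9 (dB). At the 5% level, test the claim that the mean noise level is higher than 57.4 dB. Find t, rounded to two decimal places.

1.87

H0: μ = 57.4; H1: μ > 57.4 (one-sample t-test, right-tailed).
t = (x̄ − μ₀)/(s/√n) = (60.9 − 57.4)/(10.9/√34) = 1.87
df = n − 1 = 33
p-value = P(T ≥ 1.87) ≈ 0.035
Since p ≈ 0.035 < α = 0.05, reject H0; the evidence is statistically significant.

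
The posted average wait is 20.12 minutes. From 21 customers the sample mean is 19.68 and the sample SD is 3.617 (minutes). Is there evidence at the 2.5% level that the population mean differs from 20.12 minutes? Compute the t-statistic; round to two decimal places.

H0: μ = 20.12; H1: μ ≠ 20.12 (one-sample t-test, two-sided).
t = (x̄ − μ₀)/(s/√n) = (19.68 − 20.12)/(3.617/√21) = -0.56
df = n − 1 = 20
Two-sided p-value ≈ 0.5834
Since p ≈ 0.5834 > α = 0.025, fail to reject H0; the data do not provide sufficient evidence against H0.

-0.56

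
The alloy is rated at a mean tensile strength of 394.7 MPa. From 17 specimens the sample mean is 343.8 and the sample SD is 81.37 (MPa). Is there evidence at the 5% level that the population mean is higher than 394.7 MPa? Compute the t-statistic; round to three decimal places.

-2.579

H0: μ = 394.7; H1: μ > 394.7 (one-sample t-test, right-tailed).
t = (x̄ − μ₀)/(s/√n) = (343.8 − 394.7)/(81.37/√17) = -2.579
df = n − 1 = 16
p-value = P(T ≥ -2.579) ≈ 0.9899
Since p ≈ 0.9899 > α = 0.05, fail to reject H0; the evidence is not statistically significant.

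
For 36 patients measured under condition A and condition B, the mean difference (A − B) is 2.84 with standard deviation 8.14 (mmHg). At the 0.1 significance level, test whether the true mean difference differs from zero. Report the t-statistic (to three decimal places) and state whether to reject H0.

t = 2.093; reject H0

H0: μ_d = 0; H1: μ_d ≠ 0 (paired t-test on the differences, two-sided).
t = d̄/(s_d/√n) = 2.84/(8.14/√36) = 2.093
df = n − 1 = 35
Two-sided p-value ≈ 0.044
Since p ≈ 0.044 < α = 0.1, reject H0; the evidence is statistically significant.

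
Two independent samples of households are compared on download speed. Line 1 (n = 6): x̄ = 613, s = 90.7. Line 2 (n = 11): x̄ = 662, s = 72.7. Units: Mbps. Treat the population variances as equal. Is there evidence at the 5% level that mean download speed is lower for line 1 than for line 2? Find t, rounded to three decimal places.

Let group 1 = line 1, group 2 = line 2. H0: μ_1 = μ_2; H1: μ_1 < μ_2 (two-sample pooled-variance t-test, left-tailed).
s_p² = [(6−1)·90.7² + (11−1)·72.7²]/(6+11−2) = 6265.69
t = (613 − 662)/√[6265.69·(1/6 + 1/11)] = -1.220
df = n₁ + n₂ − 2 = 15
p-value = P(T ≤ -1.220) ≈ 0.121
Since p ≈ 0.121 > α = 0.05, fail to reject H0; the evidence is not statistically significant.

-1.220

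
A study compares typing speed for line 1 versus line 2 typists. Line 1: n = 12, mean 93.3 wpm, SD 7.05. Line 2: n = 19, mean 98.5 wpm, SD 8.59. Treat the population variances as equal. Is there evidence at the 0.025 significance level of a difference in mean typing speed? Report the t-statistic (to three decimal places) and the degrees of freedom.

t = -1.754, df = 29

Let group 1 = line 1, group 2 = line 2. H0: μ_1 = μ_2; H1: μ_1 ≠ μ_2 (two-sample pooled-variance t-test, two-sided).
s_p² = [(12−1)·7.05² + (19−1)·8.59²]/(12+19−2) = 64.6522
t = (93.3 − 98.5)/√[64.6522·(1/12 + 1/19)] = -1.754
df = n₁ + n₂ − 2 = 29
Two-sided p-value ≈ 0.0900
Since p ≈ 0.0900 > α = 0.025, fail to reject H0; the evidence is not statistically significant.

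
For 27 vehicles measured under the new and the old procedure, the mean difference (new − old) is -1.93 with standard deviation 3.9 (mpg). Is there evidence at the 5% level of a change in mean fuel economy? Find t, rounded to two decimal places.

H0: μ_d = 0; H1: μ_d ≠ 0 (paired t-test on the differences, two-sided).
t = d̄/(s_d/√n) = -1.93/(3.9/√27) = -2.57
df = n − 1 = 26
Two-sided p-value ≈ 0.0162
Since p ≈ 0.0162 < α = 0.05, reject H0; the evidence is statistically significant.

-2.57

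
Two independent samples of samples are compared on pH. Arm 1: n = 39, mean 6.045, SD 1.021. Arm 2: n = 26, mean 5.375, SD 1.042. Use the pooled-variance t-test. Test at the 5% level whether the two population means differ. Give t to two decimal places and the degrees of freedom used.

Let group 1 = arm 1, group 2 = arm 2. H0: μ_1 = μ_2; H1: μ_1 ≠ μ_2 (two-sample pooled-variance t-test, two-sided).
s_p² = [(39−1)·1.021² + (26−1)·1.042²]/(39+26−2) = 1.05963
t = (6.045 − 5.375)/√[1.05963·(1/39 + 1/26)] = 2.57
df = n₁ + n₂ − 2 = 63
Two-sided p-value ≈ 0.0125
Since p ≈ 0.0125 < α = 0.05, reject H0; the evidence is statistically significant.

t = 2.57, df = 63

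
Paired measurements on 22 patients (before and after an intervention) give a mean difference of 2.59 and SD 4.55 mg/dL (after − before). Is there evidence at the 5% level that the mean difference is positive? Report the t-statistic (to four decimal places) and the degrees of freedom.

H0: μ_d = 0; H1: μ_d > 0 (paired t-test on the differences, right-tailed).
t = d̄/(s_d/√n) = 2.59/(4.55/√22) = 2.6699
df = n − 1 = 21
p-value = P(T ≥ 2.6699) ≈ 0.0072
Since p ≈ 0.0072 < α = 0.05, reject H0; the evidence is statistically significant.

t = 2.6699, df = 21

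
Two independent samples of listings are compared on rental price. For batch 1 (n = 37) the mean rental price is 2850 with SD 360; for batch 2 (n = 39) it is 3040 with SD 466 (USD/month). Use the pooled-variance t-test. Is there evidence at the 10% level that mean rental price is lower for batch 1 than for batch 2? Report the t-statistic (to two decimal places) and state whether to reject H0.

Let group 1 = batch 1, group 2 = batch 2. H0: μ_1 = μ_2; H1: μ_1 < μ_2 (two-sample pooled-variance t-test, left-tailed).
s_p² = [(37−1)·360² + (39−1)·466²]/(37+39−2) = 174561
t = (2850 − 3040)/√[174561·(1/37 + 1/39)] = -1.98
df = n₁ + n₂ − 2 = 74
p-value = P(T ≤ -1.98) ≈ 0.0256
Since p ≈ 0.0256 < α = 0.1, reject H0; the data support H1.

t = -1.98; reject H0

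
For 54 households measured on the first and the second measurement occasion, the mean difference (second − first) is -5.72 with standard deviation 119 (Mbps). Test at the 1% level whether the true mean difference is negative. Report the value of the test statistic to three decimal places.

-0.353

H0: μ_d = 0; H1: μ_d < 0 (paired t-test on the differences, left-tailed).
t = d̄/(s_d/√n) = -5.72/(119/√54) = -0.353
df = n − 1 = 53
p-value = P(T ≤ -0.353) ≈ 0.363
Since p ≈ 0.363 > α = 0.01, fail to reject H0; the data do not provide sufficient evidence against H0.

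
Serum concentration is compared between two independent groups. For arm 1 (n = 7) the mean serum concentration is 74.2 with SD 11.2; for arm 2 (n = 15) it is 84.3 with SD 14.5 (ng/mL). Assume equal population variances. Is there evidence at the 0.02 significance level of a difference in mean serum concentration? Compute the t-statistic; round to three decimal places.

Let group 1 = arm 1, group 2 = arm 2. H0: μ_1 = μ_2; H1: μ_1 ≠ μ_2 (two-sample pooled-variance t-test, two-sided).
s_p² = [(7−1)·11.2² + (15−1)·14.5²]/(7+15−2) = 184.807
t = (74.2 − 84.3)/√[184.807·(1/7 + 1/15)] = -1.623
df = n₁ + n₂ − 2 = 20
Two-sided p-value ≈ 0.120
Since p ≈ 0.120 > α = 0.02, fail to reject H0; the evidence is not statistically significant.

-1.623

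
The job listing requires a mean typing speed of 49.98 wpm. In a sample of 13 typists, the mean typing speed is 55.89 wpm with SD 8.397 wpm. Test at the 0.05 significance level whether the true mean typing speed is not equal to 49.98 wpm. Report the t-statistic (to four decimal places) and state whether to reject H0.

t = 2.5377; reject H0

H0: μ = 49.98; H1: μ ≠ 49.98 (one-sample t-test, two-sided).
t = (x̄ − μ₀)/(s/√n) = (55.89 − 49.98)/(8.397/√13) = 2.5377
df = n − 1 = 12
Two-sided p-value ≈ 0.026
Since p ≈ 0.026 < α = 0.05, reject H0; the data support H1.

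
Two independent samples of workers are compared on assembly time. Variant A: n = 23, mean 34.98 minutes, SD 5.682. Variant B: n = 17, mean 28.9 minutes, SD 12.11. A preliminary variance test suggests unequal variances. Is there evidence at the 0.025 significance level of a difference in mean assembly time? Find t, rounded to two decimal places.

1.92

Let group 1 = variant A, group 2 = variant B. H0: μ_1 = μ_2; H1: μ_1 ≠ μ_2 (Welch's two-sample t-test, two-sided).
t = (x̄_1 − x̄_2)/√(s_1²/n_1 + s_2²/n_2) = (34.98 − 28.9)/√(5.682²/23 + 12.11²/17) = 1.92
Welch–Satterthwaite df ≈ 21.22
Two-sided p-value ≈ 0.068
Since p ≈ 0.068 > α = 0.025, fail to reject H0; the data do not provide sufficient evidence against H0.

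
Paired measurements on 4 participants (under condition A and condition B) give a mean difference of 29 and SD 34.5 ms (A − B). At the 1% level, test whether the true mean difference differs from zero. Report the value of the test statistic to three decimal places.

H0: μ_d = 0; H1: μ_d ≠ 0 (paired t-test on the differences, two-sided).
t = d̄/(s_d/√n) = 29/(34.5/√4) = 1.681
df = n − 1 = 3
Two-sided p-value ≈ 0.1913
Since p ≈ 0.1913 > α = 0.01, fail to reject H0; the evidence is not statistically significant.

1.681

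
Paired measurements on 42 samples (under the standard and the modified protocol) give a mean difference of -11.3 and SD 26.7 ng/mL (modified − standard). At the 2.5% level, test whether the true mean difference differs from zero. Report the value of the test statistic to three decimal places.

-2.743

H0: μ_d = 0; H1: μ_d ≠ 0 (paired t-test on the differences, two-sided).
t = d̄/(s_d/√n) = -11.3/(26.7/√42) = -2.743
df = n − 1 = 41
Two-sided p-value ≈ 0.0090
Since p ≈ 0.0090 < α = 0.025, reject H0; the evidence is statistically significant.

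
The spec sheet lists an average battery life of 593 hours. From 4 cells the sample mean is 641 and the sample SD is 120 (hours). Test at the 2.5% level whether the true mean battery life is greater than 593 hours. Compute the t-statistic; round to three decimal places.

H0: μ = 593; H1: μ > 593 (one-sample t-test, right-tailed).
t = (x̄ − μ₀)/(s/√n) = (641 − 593)/(120/√4) = 0.800
df = n − 1 = 3
p-value = P(T ≥ 0.800) ≈ 0.2411
Since p ≈ 0.2411 > α = 0.025, fail to reject H0; the data do not provide sufficient evidence against H0.

0.800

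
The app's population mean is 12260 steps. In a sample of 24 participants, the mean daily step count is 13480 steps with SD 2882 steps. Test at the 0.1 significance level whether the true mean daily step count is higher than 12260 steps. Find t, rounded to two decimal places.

2.07

H0: μ = 12260; H1: μ > 12260 (one-sample t-test, right-tailed).
t = (x̄ − μ₀)/(s/√n) = (13480 − 12260)/(2882/√24) = 2.07
df = n − 1 = 23
p-value = P(T ≥ 2.07) ≈ 0.025
Since p ≈ 0.025 < α = 0.1, reject H0; the evidence is statistically significant.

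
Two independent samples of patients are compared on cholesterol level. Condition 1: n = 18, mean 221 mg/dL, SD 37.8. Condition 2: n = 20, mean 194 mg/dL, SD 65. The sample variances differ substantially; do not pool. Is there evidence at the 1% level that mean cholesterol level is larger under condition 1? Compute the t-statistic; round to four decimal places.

1.5838

Let group 1 = condition 1, group 2 = condition 2. H0: μ_1 = μ_2; H1: μ_1 > μ_2 (Welch's two-sample t-test, right-tailed).
t = (x̄_1 − x̄_2)/√(s_1²/n_1 + s_2²/n_2) = (221 − 194)/√(37.8²/18 + 65²/20) = 1.5838
Welch–Satterthwaite df ≈ 31.06
p-value = P(T ≥ 1.5838) ≈ 0.062
Since p ≈ 0.062 > α = 0.01, fail to reject H0; the data do not provide sufficient evidence against H0.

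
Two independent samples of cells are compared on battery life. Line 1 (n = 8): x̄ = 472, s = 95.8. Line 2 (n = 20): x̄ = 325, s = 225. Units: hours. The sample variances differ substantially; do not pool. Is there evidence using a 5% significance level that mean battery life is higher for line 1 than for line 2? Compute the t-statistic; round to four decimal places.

2.4237

Let group 1 = line 1, group 2 = line 2. H0: μ_1 = μ_2; H1: μ_1 > μ_2 (Welch's two-sample t-test, right-tailed).
t = (x̄_1 − x̄_2)/√(s_1²/n_1 + s_2²/n_2) = (472 − 325)/√(95.8²/8 + 225²/20) = 2.4237
Welch–Satterthwaite df ≈ 25.76
p-value = P(T ≥ 2.4237) ≈ 0.011
Since p ≈ 0.011 < α = 0.05, reject H0; the evidence is statistically significant.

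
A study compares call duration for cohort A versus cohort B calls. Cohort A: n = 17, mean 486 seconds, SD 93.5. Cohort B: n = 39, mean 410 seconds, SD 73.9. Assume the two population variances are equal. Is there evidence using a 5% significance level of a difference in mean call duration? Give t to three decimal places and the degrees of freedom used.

Let group 1 = cohort A, group 2 = cohort B. H0: μ_1 = μ_2; H1: μ_1 ≠ μ_2 (two-sample pooled-variance t-test, two-sided).
s_p² = [(17−1)·93.5² + (39−1)·73.9²]/(17+39−2) = 6433.37
t = (486 − 410)/√[6433.37·(1/17 + 1/39)] = 3.260
df = n₁ + n₂ − 2 = 54
Two-sided p-value ≈ 0.002
Since p ≈ 0.002 < α = 0.05, reject H0; the data support H1.

t = 3.260, df = 54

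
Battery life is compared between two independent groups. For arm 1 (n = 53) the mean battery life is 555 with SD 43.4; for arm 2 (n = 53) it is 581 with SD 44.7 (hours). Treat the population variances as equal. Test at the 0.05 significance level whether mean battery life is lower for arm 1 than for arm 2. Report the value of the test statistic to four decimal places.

-3.0381

Let group 1 = arm 1, group 2 = arm 2. H0: μ_1 = μ_2; H1: μ_1 < μ_2 (two-sample pooled-variance t-test, left-tailed).
s_p² = [(53−1)·43.4² + (53−1)·44.7²]/(53+53−2) = 1940.82
t = (555 − 581)/√[1940.82·(1/53 + 1/53)] = -3.0381
df = n₁ + n₂ − 2 = 104
p-value = P(T ≤ -3.0381) ≈ 0.002
Since p ≈ 0.002 < α = 0.05, reject H0; the evidence is statistically significant.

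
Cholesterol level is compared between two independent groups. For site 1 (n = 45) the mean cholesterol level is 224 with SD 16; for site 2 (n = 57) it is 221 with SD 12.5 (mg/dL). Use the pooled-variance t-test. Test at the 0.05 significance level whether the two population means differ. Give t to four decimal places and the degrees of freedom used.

Let group 1 = site 1, group 2 = site 2. H0: μ_1 = μ_2; H1: μ_1 ≠ μ_2 (two-sample pooled-variance t-test, two-sided).
s_p² = [(45−1)·16² + (57−1)·12.5²]/(45+57−2) = 200.14
t = (224 − 221)/√[200.14·(1/45 + 1/57)] = 1.0634
df = n₁ + n₂ − 2 = 100
Two-sided p-value ≈ 0.290
Since p ≈ 0.290 > α = 0.05, fail to reject H0; the evidence is not statistically significant.

t = 1.0634, df = 100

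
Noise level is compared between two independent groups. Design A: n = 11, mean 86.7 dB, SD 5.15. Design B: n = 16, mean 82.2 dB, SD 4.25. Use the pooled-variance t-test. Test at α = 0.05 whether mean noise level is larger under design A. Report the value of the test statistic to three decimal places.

2.481

Let group 1 = design A, group 2 = design B. H0: μ_1 = μ_2; H1: μ_1 > μ_2 (two-sample pooled-variance t-test, right-tailed).
s_p² = [(11−1)·5.15² + (16−1)·4.25²]/(11+16−2) = 21.4465
t = (86.7 − 82.2)/√[21.4465·(1/11 + 1/16)] = 2.481
df = n₁ + n₂ − 2 = 25
p-value = P(T ≥ 2.481) ≈ 0.010
Since p ≈ 0.010 < α = 0.05, reject H0; the data support H1.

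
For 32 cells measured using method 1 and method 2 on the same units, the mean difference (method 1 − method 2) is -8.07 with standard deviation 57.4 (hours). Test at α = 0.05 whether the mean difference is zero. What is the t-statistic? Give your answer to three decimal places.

-0.795

H0: μ_d = 0; H1: μ_d ≠ 0 (paired t-test on the differences, two-sided).
t = d̄/(s_d/√n) = -8.07/(57.4/√32) = -0.795
df = n − 1 = 31
Two-sided p-value ≈ 0.4325
Since p ≈ 0.4325 > α = 0.05, fail to reject H0; the evidence is not statistically significant.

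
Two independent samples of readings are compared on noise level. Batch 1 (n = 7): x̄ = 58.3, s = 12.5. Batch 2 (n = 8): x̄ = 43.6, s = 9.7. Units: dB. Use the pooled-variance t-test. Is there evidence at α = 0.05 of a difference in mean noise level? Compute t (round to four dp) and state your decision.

t = 2.5633; reject H0

Let group 1 = batch 1, group 2 = batch 2. H0: μ_1 = μ_2; H1: μ_1 ≠ μ_2 (two-sample pooled-variance t-test, two-sided).
s_p² = [(7−1)·12.5² + (8−1)·9.7²]/(7+8−2) = 122.779
t = (58.3 − 43.6)/√[122.779·(1/7 + 1/8)] = 2.5633
df = n₁ + n₂ − 2 = 13
Two-sided p-value ≈ 0.024
Since p ≈ 0.024 < α = 0.05, reject H0; the evidence is statistically significant.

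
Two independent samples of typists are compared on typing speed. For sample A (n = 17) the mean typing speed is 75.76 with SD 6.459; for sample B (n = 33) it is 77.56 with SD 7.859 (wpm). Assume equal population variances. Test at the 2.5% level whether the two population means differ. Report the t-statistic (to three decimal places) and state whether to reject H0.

Let group 1 = sample A, group 2 = sample B. H0: μ_1 = μ_2; H1: μ_1 ≠ μ_2 (two-sample pooled-variance t-test, two-sided).
s_p² = [(17−1)·6.459² + (33−1)·7.859²]/(17+33−2) = 55.0821
t = (75.76 − 77.56)/√[55.0821·(1/17 + 1/33)] = -0.812
df = n₁ + n₂ − 2 = 48
Two-sided p-value ≈ 0.4206
Since p ≈ 0.4206 > α = 0.025, fail to reject H0; the evidence is not statistically significant.

t = -0.812; fail to reject H0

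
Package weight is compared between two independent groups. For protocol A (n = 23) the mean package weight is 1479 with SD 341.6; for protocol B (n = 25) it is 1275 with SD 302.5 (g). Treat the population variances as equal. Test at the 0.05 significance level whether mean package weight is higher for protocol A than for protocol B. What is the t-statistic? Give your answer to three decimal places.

Let group 1 = protocol A, group 2 = protocol B. H0: μ_1 = μ_2; H1: μ_1 > μ_2 (two-sample pooled-variance t-test, right-tailed).
s_p² = [(23−1)·341.6² + (25−1)·302.5²]/(23+25−2) = 103551
t = (1479 − 1275)/√[103551·(1/23 + 1/25)] = 2.194
df = n₁ + n₂ − 2 = 46
p-value = P(T ≥ 2.194) ≈ 0.0167
Since p ≈ 0.0167 < α = 0.05, reject H0; the evidence is statistically significant.

2.194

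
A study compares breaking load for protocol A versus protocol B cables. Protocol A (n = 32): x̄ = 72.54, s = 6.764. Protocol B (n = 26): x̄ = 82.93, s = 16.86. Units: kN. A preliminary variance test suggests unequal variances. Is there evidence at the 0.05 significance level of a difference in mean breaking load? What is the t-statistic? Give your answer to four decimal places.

Let group 1 = protocol A, group 2 = protocol B. H0: μ_1 = μ_2; H1: μ_1 ≠ μ_2 (Welch's two-sample t-test, two-sided).
t = (x̄_1 − x̄_2)/√(s_1²/n_1 + s_2²/n_2) = (72.54 − 82.93)/√(6.764²/32 + 16.86²/26) = -2.9550
Welch–Satterthwaite df ≈ 31.53
Two-sided p-value ≈ 0.0059
Since p ≈ 0.0059 < α = 0.05, reject H0; the data support H1.

-2.9550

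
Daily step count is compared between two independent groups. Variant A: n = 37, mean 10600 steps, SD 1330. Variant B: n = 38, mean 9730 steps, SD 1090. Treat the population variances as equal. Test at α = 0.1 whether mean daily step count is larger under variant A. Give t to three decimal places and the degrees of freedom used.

t = 3.102, df = 73

Let group 1 = variant A, group 2 = variant B. H0: μ_1 = μ_2; H1: μ_1 > μ_2 (two-sample pooled-variance t-test, right-tailed).
s_p² = [(37−1)·1330² + (38−1)·1090²]/(37+38−2) = 1474520
t = (10600 − 9730)/√[1474520·(1/37 + 1/38)] = 3.102
df = n₁ + n₂ − 2 = 73
p-value = P(T ≥ 3.102) ≈ 0.001
Since p ≈ 0.001 < α = 0.1, reject H0; the evidence is statistically significant.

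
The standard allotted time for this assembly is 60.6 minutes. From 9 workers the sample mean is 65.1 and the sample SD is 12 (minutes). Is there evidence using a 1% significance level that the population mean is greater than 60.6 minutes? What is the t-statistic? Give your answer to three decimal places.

H0: μ = 60.6; H1: μ > 60.6 (one-sample t-test, right-tailed).
t = (x̄ − μ₀)/(s/√n) = (65.1 − 60.6)/(12/√9) = 1.125
df = n − 1 = 8
p-value = P(T ≥ 1.125) ≈ 0.1466
Since p ≈ 0.1466 > α = 0.01, fail to reject H0; the evidence is not statistically significant.

1.125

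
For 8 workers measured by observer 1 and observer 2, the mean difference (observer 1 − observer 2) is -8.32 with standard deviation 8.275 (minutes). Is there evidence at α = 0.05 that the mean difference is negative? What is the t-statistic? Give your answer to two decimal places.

-2.84

H0: μ_d = 0; H1: μ_d < 0 (paired t-test on the differences, left-tailed).
t = d̄/(s_d/√n) = -8.32/(8.275/√8) = -2.84
df = n − 1 = 7
p-value = P(T ≤ -2.84) ≈ 0.0125
Since p ≈ 0.0125 < α = 0.05, reject H0; the evidence is statistically significant.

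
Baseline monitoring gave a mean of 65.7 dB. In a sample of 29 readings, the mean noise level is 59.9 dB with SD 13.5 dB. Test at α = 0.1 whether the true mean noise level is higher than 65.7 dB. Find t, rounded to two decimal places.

-2.31

H0: μ = 65.7; H1: μ > 65.7 (one-sample t-test, right-tailed).
t = (x̄ − μ₀)/(s/√n) = (59.9 − 65.7)/(13.5/√29) = -2.31
df = n − 1 = 28
p-value = P(T ≥ -2.31) ≈ 0.9859
Since p ≈ 0.9859 > α = 0.1, fail to reject H0; the data do not provide sufficient evidence against H0.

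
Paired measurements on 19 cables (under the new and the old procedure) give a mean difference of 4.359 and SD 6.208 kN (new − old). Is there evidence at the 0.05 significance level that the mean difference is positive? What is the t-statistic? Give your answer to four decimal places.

H0: μ_d = 0; H1: μ_d > 0 (paired t-test on the differences, right-tailed).
t = d̄/(s_d/√n) = 4.359/(6.208/√19) = 3.0606
df = n − 1 = 18
p-value = P(T ≥ 3.0606) ≈ 0.003
Since p ≈ 0.003 < α = 0.05, reject H0; the evidence is statistically significant.

3.0606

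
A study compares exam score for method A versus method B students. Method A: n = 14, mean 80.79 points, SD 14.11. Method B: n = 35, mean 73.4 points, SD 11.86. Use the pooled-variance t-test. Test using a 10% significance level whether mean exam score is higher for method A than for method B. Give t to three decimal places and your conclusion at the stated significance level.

t = 1.866; reject H0

Let group 1 = method A, group 2 = method B. H0: μ_1 = μ_2; H1: μ_1 > μ_2 (two-sample pooled-variance t-test, right-tailed).
s_p² = [(14−1)·14.11² + (35−1)·11.86²]/(14+35−2) = 156.822
t = (80.79 − 73.4)/√[156.822·(1/14 + 1/35)] = 1.866
df = n₁ + n₂ − 2 = 47
p-value = P(T ≥ 1.866) ≈ 0.0341
Since p ≈ 0.0341 < α = 0.1, reject H0; the data support H1.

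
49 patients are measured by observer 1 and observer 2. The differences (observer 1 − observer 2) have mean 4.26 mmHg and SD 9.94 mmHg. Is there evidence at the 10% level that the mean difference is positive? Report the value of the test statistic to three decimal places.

H0: μ_d = 0; H1: μ_d > 0 (paired t-test on the differences, right-tailed).
t = d̄/(s_d/√n) = 4.26/(9.94/√49) = 3.000
df = n − 1 = 48
p-value = P(T ≥ 3.000) ≈ 0.002
Since p ≈ 0.002 < α = 0.1, reject H0; the data support H1.

3.000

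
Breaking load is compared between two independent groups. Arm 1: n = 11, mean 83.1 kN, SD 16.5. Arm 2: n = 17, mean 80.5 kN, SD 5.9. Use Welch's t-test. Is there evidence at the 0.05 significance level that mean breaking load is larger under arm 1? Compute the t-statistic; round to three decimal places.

Let group 1 = arm 1, group 2 = arm 2. H0: μ_1 = μ_2; H1: μ_1 > μ_2 (Welch's two-sample t-test, right-tailed).
t = (x̄_1 − x̄_2)/√(s_1²/n_1 + s_2²/n_2) = (83.1 − 80.5)/√(16.5²/11 + 5.9²/17) = 0.502
Welch–Satterthwaite df ≈ 11.67
p-value = P(T ≥ 0.502) ≈ 0.312
Since p ≈ 0.312 > α = 0.05, fail to reject H0; the evidence is not statistically significant.

0.502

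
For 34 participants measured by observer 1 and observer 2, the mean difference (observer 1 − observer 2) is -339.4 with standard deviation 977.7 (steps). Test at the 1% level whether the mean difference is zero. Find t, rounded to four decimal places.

H0: μ_d = 0; H1: μ_d ≠ 0 (paired t-test on the differences, two-sided).
t = d̄/(s_d/√n) = -339.4/(977.7/√34) = -2.0242
df = n − 1 = 33
Two-sided p-value ≈ 0.0511
Since p ≈ 0.0511 > α = 0.01, fail to reject H0; the data do not provide sufficient evidence against H0.

-2.0242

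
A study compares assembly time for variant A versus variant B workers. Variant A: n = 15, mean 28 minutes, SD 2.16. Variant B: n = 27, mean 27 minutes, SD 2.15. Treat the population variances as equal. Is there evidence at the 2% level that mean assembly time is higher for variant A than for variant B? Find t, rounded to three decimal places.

1.442

Let group 1 = variant A, group 2 = variant B. H0: μ_1 = μ_2; H1: μ_1 > μ_2 (two-sample pooled-variance t-test, right-tailed).
s_p² = [(15−1)·2.16² + (27−1)·2.15²]/(15+27−2) = 4.63758
t = (28 − 27)/√[4.63758·(1/15 + 1/27)] = 1.442
df = n₁ + n₂ − 2 = 40
p-value = P(T ≥ 1.442) ≈ 0.079
Since p ≈ 0.079 > α = 0.02, fail to reject H0; the evidence is not statistically significant.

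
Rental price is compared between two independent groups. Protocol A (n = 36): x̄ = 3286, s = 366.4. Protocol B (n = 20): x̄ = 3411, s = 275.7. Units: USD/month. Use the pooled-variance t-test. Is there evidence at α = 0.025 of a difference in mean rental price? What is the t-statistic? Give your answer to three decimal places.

-1.329

Let group 1 = protocol A, group 2 = protocol B. H0: μ_1 = μ_2; H1: μ_1 ≠ μ_2 (two-sample pooled-variance t-test, two-sided).
s_p² = [(36−1)·366.4² + (20−1)·275.7²]/(36+20−2) = 113758
t = (3286 − 3411)/√[113758·(1/36 + 1/20)] = -1.329
df = n₁ + n₂ − 2 = 54
Two-sided p-value ≈ 0.1895
Since p ≈ 0.1895 > α = 0.025, fail to reject H0; the data do not provide sufficient evidence against H0.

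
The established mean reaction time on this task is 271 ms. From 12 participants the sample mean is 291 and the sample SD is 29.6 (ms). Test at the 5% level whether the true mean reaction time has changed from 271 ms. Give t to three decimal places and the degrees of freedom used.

t = 2.341, df = 11

H0: μ = 271; H1: μ ≠ 271 (one-sample t-test, two-sided).
t = (x̄ − μ₀)/(s/√n) = (291 − 271)/(29.6/√12) = 2.341
df = n − 1 = 11
Two-sided p-value ≈ 0.0391
Since p ≈ 0.0391 < α = 0.05, reject H0; the evidence is statistically significant.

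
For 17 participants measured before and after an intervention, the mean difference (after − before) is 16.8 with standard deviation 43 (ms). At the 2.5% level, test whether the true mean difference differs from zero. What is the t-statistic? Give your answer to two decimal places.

1.61

H0: μ_d = 0; H1: μ_d ≠ 0 (paired t-test on the differences, two-sided).
t = d̄/(s_d/√n) = 16.8/(43/√17) = 1.61
df = n − 1 = 16
Two-sided p-value ≈ 0.1268
Since p ≈ 0.1268 > α = 0.025, fail to reject H0; the evidence is not statistically significant.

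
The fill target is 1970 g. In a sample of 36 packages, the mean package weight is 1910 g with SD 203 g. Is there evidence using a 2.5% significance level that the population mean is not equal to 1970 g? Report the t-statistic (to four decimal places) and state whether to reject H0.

t = -1.7734; fail to reject H0

H0: μ = 1970; H1: μ ≠ 1970 (one-sample t-test, two-sided).
t = (x̄ − μ₀)/(s/√n) = (1910 − 1970)/(203/√36) = -1.7734
df = n − 1 = 35
Two-sided p-value ≈ 0.085
Since p ≈ 0.085 > α = 0.025, fail to reject H0; the data do not provide sufficient evidence against H0.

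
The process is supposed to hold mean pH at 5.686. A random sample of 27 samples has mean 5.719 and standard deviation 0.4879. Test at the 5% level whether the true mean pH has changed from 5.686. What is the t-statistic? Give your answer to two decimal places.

H0: μ = 5.686; H1: μ ≠ 5.686 (one-sample t-test, two-sided).
t = (x̄ − μ₀)/(s/√n) = (5.719 − 5.686)/(0.4879/√27) = 0.35
df = n − 1 = 26
Two-sided p-value ≈ 0.728
Since p ≈ 0.728 > α = 0.05, fail to reject H0; the evidence is not statistically significant.

0.35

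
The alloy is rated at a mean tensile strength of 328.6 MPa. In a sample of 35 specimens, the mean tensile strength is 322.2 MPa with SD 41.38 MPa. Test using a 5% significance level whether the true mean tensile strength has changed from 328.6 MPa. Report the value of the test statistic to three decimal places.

H0: μ = 328.6; H1: μ ≠ 328.6 (one-sample t-test, two-sided).
t = (x̄ − μ₀)/(s/√n) = (322.2 − 328.6)/(41.38/√35) = -0.915
df = n − 1 = 34
Two-sided p-value ≈ 0.3666
Since p ≈ 0.3666 > α = 0.05, fail to reject H0; the evidence is not statistically significant.

-0.915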